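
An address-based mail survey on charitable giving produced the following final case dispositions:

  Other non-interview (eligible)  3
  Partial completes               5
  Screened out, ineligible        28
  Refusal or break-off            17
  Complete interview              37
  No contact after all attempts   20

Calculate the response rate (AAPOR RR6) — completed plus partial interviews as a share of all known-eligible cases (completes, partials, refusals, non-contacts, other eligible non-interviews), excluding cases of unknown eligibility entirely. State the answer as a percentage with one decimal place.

51.2%

Top → 37 + 5 = 42
Denom → 37 + 5 + 17 + 20 + 3 = 82
RR6 = 42 / 82 = 0.5122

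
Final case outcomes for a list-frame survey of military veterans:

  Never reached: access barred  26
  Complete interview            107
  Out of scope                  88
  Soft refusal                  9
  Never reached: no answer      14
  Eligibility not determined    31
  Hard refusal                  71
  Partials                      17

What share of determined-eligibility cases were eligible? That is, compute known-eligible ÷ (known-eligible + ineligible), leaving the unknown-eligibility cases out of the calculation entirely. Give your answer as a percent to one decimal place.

Refused = 71 + 9 = 80
No contact after all attempts = 14 + 26 = 40
Eligible (known): 107 + 17 + 80 + 40 = 244
e = 244 / (244 + 88) = 244 / 332 = 0.7349

73.5%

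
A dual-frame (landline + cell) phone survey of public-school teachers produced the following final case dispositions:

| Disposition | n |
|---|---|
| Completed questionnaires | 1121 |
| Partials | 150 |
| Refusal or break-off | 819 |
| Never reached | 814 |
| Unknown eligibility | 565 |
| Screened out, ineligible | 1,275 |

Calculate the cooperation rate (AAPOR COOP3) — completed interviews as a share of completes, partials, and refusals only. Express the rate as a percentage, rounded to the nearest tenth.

Num → 1121
Base → 1121 + 150 + 819 = 2090
COOP3 = 1121 / 2090 = 0.5364

53.6%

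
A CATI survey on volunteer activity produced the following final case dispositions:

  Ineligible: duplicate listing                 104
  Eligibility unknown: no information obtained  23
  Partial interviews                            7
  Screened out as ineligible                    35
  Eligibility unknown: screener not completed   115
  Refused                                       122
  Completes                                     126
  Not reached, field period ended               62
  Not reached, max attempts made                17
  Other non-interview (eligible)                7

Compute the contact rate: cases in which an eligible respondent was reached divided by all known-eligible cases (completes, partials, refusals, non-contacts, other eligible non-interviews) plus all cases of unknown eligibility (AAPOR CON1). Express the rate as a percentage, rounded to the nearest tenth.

54.7%

No contact after all attempts = 62 + 17 = 79
Unknown eligibility = 115 + 23 = 138
Screened out, ineligible = 35 + 104 = 139
Num: 126 + 7 + 122 + 7 = 262
Base: 126 + 7 + 122 + 79 + 7 + 138 = 479
CON1 = 262 / 479 = 0.5470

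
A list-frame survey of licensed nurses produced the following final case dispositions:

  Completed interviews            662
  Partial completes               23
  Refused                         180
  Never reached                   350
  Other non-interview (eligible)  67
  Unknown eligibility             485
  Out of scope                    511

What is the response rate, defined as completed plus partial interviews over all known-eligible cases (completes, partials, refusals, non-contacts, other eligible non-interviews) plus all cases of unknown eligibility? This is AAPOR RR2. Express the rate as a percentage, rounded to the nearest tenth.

38.8%

Numerator: 662 + 23 = 685
Denom: 662 + 23 + 180 + 350 + 67 + 485 = 1767
RR2 = 685 / 1767 = 0.3877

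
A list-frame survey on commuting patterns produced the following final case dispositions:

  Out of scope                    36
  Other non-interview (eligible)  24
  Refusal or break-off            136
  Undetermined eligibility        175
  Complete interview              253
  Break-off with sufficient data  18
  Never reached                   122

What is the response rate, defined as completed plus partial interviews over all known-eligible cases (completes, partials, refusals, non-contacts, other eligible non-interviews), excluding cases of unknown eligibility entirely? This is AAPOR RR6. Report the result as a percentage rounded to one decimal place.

Numerator = 253 + 18 = 271
Denominator = 253 + 18 + 136 + 122 + 24 = 553
RR6 = 271 / 553 = 0.4901

49.0%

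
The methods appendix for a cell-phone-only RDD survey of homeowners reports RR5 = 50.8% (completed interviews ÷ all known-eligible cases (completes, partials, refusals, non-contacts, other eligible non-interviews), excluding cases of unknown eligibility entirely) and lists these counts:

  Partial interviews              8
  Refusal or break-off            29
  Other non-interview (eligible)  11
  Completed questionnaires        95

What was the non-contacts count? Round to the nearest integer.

44

RR5 = 95 / D = 0.508
D = 95 / 0.508 = 187.0
Remaining denominator categories sum to 143
non-contacts = 187.0 − 143 ≈ 44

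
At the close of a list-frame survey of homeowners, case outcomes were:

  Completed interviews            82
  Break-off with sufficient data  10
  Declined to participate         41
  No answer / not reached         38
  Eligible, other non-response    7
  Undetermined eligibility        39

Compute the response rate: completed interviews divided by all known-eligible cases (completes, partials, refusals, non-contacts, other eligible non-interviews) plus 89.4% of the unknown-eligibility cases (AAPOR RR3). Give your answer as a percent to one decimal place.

Numerator = 82
Determined eligible = 82 + 10 + 41 + 38 + 7 = 178
Estimated eligible among unknowns = 0.8940 × 39 = 34.87
Base = 178 + 34.87 = 212.87
RR3 = 82 / 212.87 = 0.3852

38.5%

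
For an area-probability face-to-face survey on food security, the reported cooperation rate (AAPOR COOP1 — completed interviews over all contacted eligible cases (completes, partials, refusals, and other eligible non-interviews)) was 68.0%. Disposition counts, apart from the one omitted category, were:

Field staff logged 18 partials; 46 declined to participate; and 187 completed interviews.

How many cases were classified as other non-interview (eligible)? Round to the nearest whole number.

COOP1 = 187 / D = 0.680
D = 187 / 0.680 = 275.0
Rest of base = 251
other non-interview (eligible) = 275.0 − 251 ≈ 24

24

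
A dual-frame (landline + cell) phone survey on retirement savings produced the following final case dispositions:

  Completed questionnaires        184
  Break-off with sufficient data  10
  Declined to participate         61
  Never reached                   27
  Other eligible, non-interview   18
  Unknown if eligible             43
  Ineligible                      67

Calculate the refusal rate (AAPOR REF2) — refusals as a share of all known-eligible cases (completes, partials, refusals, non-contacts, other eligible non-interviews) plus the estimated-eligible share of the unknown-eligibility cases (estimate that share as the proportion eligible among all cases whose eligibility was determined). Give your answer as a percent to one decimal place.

18.2%

Num = 61
Eligible (known) = 184 + 10 + 61 + 27 + 18 = 300
e = 300 / (300 + 67) = 300 / 367 = 0.8174
e × U = 0.8174 × 43 = 35.15
Denom = 300 + 35.15 = 335.15
REF2 = 61 / 335.15 = 0.1820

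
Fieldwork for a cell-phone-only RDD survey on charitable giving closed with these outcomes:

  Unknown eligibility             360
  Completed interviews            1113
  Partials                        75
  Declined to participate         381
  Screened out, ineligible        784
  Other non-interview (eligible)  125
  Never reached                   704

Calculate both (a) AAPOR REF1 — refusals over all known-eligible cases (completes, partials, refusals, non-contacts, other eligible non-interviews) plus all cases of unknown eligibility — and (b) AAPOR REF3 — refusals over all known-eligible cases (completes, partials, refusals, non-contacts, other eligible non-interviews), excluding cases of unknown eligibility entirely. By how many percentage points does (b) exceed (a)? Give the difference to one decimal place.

Top → 381
Denom → 1113 + 75 + 381 + 704 + 125 + 360 = 2758
REF1 = 381 / 2758 = 0.1381
Denom → 1113 + 75 + 381 + 704 + 125 = 2398
REF3 = 381 / 2398 = 0.1589
Difference = 15.89 − 13.81 = 2.08 percentage points

2.1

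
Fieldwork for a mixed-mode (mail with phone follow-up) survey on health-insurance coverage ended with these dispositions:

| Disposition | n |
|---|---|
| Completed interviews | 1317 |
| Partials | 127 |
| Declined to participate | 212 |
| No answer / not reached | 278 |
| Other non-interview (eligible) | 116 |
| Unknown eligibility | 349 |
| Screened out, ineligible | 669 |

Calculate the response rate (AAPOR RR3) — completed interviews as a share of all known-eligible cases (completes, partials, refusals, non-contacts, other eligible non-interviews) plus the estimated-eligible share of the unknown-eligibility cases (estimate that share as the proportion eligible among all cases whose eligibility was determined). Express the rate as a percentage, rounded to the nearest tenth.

56.9%

Num = 1317
Eligible (known) = 1317 + 127 + 212 + 278 + 116 = 2050
e = 2050 / (2050 + 669) = 2050 / 2719 = 0.7540
Estimated eligible among unknowns = 0.7540 × 349 = 263.15
Base = 2050 + 263.15 = 2313.15
RR3 = 1317 / 2313.15 = 0.5694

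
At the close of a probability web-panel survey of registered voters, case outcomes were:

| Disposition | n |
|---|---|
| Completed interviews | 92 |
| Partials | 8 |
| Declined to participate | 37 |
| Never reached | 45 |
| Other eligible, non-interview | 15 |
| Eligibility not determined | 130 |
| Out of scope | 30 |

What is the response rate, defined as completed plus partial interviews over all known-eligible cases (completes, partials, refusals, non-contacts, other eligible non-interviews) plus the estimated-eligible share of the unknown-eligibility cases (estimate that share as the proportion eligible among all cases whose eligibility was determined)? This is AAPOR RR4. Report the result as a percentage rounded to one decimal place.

32.3%

Numerator = 92 + 8 = 100
Eligible (known) = 92 + 8 + 37 + 45 + 15 = 197
e = 197 / (197 + 30) = 197 / 227 = 0.8678
Eligible share of unknowns = 0.8678 × 130 = 112.81
Denom = 197 + 112.81 = 309.81
RR4 = 100 / 309.81 = 0.3228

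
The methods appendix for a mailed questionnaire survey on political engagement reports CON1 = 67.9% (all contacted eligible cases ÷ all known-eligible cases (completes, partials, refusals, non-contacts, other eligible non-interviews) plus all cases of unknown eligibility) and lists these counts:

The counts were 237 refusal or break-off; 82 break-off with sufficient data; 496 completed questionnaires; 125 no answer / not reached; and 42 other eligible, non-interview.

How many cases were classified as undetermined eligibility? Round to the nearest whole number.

Numerator = 496 + 82 + 237 + 42 = 857
CON1 = 857 / D = 0.679
D = 857 / 0.679 = 1262.2
Rest of base = 982
undetermined eligibility = 1262.2 − 982 ≈ 280

280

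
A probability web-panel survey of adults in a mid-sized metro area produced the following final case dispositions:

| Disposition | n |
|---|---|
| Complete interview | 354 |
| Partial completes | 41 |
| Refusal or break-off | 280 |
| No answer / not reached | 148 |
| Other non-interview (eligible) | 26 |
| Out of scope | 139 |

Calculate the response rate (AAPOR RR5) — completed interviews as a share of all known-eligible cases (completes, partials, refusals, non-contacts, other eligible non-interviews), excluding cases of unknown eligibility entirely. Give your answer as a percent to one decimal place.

Num = 354
Denominator = 354 + 41 + 280 + 148 + 26 = 849
RR5 = 354 / 849 = 0.4170

41.7%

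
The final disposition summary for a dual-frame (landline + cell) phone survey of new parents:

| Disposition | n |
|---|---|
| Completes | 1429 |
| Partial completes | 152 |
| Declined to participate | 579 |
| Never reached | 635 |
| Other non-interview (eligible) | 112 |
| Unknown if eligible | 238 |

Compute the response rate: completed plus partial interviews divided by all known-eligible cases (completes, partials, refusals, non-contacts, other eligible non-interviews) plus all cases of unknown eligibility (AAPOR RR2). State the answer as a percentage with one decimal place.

50.3%

Num = 1429 + 152 = 1581
Denom = 1429 + 152 + 579 + 635 + 112 + 238 = 3145
RR2 = 1581 / 3145 = 0.5027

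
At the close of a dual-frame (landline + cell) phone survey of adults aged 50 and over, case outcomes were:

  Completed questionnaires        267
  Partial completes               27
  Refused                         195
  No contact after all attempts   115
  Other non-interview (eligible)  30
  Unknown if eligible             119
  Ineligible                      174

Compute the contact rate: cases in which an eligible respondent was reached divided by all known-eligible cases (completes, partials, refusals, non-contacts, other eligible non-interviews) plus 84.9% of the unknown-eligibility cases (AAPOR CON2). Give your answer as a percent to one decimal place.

Top → 267 + 27 + 195 + 30 = 519
Known eligible → 267 + 27 + 195 + 115 + 30 = 634
Eligible share of unknowns → 0.8490 × 119 = 101.03
Denom → 634 + 101.03 = 735.03
CON2 = 519 / 735.03 = 0.7061

70.6%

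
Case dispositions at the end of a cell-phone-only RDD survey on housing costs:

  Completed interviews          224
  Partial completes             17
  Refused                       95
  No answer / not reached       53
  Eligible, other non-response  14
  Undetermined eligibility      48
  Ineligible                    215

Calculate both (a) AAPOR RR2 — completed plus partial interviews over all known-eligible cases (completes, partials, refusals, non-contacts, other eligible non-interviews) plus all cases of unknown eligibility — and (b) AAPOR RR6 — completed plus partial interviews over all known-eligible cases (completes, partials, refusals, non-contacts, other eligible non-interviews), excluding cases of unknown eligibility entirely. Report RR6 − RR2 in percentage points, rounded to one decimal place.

Top → 224 + 17 = 241
Base → 224 + 17 + 95 + 53 + 14 + 48 = 451
RR2 = 241 / 451 = 0.5344
Base → 224 + 17 + 95 + 53 + 14 = 403
RR6 = 241 / 403 = 0.5980
Difference = 59.80 − 53.44 = 6.36 percentage points

6.4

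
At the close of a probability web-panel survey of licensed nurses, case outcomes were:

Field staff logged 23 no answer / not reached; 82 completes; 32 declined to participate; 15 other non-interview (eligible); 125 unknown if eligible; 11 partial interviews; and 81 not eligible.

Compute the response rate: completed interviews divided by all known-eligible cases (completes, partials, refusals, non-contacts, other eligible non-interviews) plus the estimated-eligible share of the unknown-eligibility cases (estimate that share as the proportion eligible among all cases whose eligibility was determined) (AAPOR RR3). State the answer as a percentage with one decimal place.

Num = 82
Determined eligible = 82 + 11 + 32 + 23 + 15 = 163
e = 163 / (163 + 81) = 163 / 244 = 0.6680
Eligible share of unknowns = 0.6680 × 125 = 83.50
Denominator = 163 + 83.50 = 246.50
RR3 = 82 / 246.50 = 0.3327

33.3%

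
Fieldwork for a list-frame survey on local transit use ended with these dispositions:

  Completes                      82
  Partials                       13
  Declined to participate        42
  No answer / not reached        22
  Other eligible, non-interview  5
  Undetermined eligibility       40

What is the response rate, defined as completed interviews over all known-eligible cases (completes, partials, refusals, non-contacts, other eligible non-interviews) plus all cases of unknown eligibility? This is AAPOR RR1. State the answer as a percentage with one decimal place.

40.2%

Top = 82
Denominator = 82 + 13 + 42 + 22 + 5 + 40 = 204
RR1 = 82 / 204 = 0.4020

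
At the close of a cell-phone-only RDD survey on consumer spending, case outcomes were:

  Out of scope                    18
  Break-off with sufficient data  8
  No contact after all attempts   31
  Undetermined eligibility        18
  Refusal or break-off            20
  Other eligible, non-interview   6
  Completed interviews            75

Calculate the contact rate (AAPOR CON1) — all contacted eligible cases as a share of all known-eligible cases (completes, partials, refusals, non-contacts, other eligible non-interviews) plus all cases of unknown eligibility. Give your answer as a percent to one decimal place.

Numerator: 75 + 8 + 20 + 6 = 109
Denominator: 75 + 8 + 20 + 31 + 6 + 18 = 158
CON1 = 109 / 158 = 0.6899

69.0%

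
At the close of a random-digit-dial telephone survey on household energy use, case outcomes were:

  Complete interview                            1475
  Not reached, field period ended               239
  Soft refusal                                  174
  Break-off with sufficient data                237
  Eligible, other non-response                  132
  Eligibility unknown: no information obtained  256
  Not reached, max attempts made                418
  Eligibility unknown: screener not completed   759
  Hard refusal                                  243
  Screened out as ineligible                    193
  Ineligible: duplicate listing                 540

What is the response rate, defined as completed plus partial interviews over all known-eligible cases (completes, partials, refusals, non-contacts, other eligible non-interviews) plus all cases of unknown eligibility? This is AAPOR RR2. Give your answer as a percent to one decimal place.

Refusals = 243 + 174 = 417
Non-contacts = 239 + 418 = 657
Undetermined eligibility = 759 + 256 = 1015
Out of scope = 193 + 540 = 733
Num → 1475 + 237 = 1712
Base → 1475 + 237 + 417 + 657 + 132 + 1015 = 3933
RR2 = 1712 / 3933 = 0.4353

43.5%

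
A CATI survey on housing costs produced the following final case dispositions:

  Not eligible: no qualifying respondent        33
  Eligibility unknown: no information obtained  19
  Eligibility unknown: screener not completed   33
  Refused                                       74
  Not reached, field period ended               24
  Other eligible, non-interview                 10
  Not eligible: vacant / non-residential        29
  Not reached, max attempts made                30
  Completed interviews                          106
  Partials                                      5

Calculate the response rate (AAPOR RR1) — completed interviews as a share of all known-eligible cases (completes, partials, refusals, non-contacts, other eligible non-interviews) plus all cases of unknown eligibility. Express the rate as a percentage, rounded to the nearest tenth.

No contact after all attempts = 24 + 30 = 54
Undetermined eligibility = 33 + 19 = 52
Screened out, ineligible = 33 + 29 = 62
Num = 106
Denom = 106 + 5 + 74 + 54 + 10 + 52 = 301
RR1 = 106 / 301 = 0.3522

35.2%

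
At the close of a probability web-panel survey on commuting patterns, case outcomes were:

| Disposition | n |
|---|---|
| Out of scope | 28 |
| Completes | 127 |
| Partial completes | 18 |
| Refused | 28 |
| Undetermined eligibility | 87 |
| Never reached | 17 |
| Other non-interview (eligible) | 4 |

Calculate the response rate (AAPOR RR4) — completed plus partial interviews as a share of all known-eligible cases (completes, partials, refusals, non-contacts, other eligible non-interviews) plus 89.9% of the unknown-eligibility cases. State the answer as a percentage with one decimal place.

Num = 127 + 18 = 145
Eligible (known) = 127 + 18 + 28 + 17 + 4 = 194
e × U = 0.8990 × 87 = 78.21
Denom = 194 + 78.21 = 272.21
RR4 = 145 / 272.21 = 0.5327

53.3%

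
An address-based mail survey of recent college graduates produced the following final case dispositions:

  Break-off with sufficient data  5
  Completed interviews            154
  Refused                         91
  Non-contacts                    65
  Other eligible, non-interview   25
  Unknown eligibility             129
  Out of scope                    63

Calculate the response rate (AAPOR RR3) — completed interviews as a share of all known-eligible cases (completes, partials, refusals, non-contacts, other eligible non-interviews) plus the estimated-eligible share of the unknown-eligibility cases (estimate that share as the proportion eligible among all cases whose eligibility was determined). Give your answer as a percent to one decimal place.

Top → 154
Determined eligible → 154 + 5 + 91 + 65 + 25 = 340
e = 340 / (340 + 63) = 340 / 403 = 0.8437
Eligible share of unknowns → 0.8437 × 129 = 108.84
Base → 340 + 108.84 = 448.84
RR3 = 154 / 448.84 = 0.3431

34.3%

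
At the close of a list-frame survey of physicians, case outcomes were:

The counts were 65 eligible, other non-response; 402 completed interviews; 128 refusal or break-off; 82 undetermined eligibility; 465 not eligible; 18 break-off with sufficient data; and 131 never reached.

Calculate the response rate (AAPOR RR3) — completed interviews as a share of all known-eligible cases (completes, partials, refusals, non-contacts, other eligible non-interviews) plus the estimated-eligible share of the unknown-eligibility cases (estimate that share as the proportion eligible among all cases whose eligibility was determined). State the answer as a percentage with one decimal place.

Num: 402
Determined eligible: 402 + 18 + 128 + 131 + 65 = 744
e = 744 / (744 + 465) = 744 / 1209 = 0.6154
e × U: 0.6154 × 82 = 50.46
Denominator: 744 + 50.46 = 794.46
RR3 = 402 / 794.46 = 0.5060

50.6%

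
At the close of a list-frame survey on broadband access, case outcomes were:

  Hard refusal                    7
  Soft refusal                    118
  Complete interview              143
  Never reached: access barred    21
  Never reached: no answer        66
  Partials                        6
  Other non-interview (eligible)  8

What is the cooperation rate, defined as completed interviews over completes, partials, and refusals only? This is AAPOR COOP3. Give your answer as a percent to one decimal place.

52.2%

Declined to participate = 7 + 118 = 125
Never reached = 66 + 21 = 87
Num = 143
Base = 143 + 6 + 125 = 274
COOP3 = 143 / 274 = 0.5219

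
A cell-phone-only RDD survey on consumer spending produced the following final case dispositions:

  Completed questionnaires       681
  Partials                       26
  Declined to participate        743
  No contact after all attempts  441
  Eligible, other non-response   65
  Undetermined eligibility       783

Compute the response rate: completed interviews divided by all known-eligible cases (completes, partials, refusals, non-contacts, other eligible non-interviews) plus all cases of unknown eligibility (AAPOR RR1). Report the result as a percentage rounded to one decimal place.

Top = 681
Denom = 681 + 26 + 743 + 441 + 65 + 783 = 2739
RR1 = 681 / 2739 = 0.2486

24.9%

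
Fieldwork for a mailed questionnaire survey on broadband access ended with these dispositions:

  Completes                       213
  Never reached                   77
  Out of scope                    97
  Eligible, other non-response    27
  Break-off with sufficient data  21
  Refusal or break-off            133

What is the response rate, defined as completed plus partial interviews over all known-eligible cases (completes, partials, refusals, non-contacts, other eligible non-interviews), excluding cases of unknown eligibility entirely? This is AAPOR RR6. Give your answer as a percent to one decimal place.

49.7%

Numerator: 213 + 21 = 234
Denom: 213 + 21 + 133 + 77 + 27 = 471
RR6 = 234 / 471 = 0.4968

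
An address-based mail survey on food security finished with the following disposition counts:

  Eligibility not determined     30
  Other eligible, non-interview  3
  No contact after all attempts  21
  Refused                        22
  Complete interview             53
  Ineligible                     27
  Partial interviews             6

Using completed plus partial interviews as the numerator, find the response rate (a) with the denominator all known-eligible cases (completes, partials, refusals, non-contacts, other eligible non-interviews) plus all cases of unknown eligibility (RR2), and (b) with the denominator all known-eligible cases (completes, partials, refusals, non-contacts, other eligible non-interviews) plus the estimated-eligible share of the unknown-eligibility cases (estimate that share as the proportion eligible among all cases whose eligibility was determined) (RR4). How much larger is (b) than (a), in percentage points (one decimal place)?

Top: 53 + 6 = 59
Denom: 53 + 6 + 22 + 21 + 3 + 30 = 135
RR2 = 59 / 135 = 0.4370
Determined eligible: 53 + 6 + 22 + 21 + 3 = 105
e = 105 / (105 + 27) = 105 / 132 = 0.7955
Eligible share of unknowns: 0.7955 × 30 = 23.86
Denom: 105 + 23.86 = 128.86
RR4 = 59 / 128.86 = 0.4579
Difference = 45.79 − 43.70 = 2.09 percentage points

2.1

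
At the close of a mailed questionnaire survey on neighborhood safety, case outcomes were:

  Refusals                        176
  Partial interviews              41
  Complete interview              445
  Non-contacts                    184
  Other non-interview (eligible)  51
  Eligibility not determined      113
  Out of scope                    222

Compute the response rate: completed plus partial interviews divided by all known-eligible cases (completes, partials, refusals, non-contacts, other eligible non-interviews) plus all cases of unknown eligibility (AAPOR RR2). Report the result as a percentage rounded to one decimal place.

48.1%

Num = 445 + 41 = 486
Base = 445 + 41 + 176 + 184 + 51 + 113 = 1010
RR2 = 486 / 1010 = 0.4812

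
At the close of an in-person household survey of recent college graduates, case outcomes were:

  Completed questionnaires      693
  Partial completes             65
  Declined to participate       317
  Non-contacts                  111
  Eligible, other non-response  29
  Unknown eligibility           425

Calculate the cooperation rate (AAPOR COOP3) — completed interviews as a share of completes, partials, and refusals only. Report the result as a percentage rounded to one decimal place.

64.5%

Num → 693
Denom → 693 + 65 + 317 = 1075
COOP3 = 693 / 1075 = 0.6447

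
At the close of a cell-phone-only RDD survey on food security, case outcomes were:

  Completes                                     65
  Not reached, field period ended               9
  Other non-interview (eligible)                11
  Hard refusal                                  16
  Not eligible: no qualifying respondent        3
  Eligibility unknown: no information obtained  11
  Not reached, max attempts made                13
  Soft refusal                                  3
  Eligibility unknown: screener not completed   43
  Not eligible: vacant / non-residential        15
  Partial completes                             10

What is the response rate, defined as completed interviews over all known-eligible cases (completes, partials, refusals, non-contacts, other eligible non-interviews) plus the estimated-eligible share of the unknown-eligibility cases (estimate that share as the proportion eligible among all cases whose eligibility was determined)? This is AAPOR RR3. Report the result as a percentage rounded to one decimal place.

37.3%

Refused = 16 + 3 = 19
No answer / not reached = 9 + 13 = 22
Eligibility not determined = 43 + 11 = 54
Not eligible = 3 + 15 = 18
Numerator = 65
Determined eligible = 65 + 10 + 19 + 22 + 11 = 127
e = 127 / (127 + 18) = 127 / 145 = 0.8759
e × U = 0.8759 × 54 = 47.30
Base = 127 + 47.30 = 174.30
RR3 = 65 / 174.30 = 0.3729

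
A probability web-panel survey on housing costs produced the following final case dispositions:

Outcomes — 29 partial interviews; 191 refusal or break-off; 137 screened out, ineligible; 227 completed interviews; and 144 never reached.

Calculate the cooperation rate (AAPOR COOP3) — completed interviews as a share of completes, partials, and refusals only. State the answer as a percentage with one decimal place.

50.8%

Top → 227
Denom → 227 + 29 + 191 = 447
COOP3 = 227 / 447 = 0.5078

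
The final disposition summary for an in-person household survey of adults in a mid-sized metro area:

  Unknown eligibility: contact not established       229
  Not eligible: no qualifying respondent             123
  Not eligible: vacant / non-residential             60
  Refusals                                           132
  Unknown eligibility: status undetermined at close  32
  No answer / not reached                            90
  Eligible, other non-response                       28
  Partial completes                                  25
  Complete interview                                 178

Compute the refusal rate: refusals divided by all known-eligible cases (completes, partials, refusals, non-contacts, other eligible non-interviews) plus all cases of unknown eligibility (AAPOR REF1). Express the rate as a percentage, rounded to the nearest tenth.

Undetermined eligibility = 229 + 32 = 261
Ineligible = 123 + 60 = 183
Numerator: 132
Base: 178 + 25 + 132 + 90 + 28 + 261 = 714
REF1 = 132 / 714 = 0.1849

18.5%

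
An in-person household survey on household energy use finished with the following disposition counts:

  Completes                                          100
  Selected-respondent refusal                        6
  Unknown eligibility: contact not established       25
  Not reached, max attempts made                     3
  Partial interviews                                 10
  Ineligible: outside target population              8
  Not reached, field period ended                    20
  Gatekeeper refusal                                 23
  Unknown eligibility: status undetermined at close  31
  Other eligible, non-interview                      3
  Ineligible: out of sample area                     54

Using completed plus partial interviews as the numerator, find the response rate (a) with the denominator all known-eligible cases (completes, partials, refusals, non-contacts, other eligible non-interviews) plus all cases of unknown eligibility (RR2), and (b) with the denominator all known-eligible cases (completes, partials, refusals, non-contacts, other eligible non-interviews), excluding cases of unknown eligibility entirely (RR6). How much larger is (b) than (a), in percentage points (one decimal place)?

16.9

Refused = 23 + 6 = 29
Non-contacts = 20 + 3 = 23
Unknown if eligible = 25 + 31 = 56
Ineligible = 8 + 54 = 62
Numerator: 100 + 10 = 110
Denom: 100 + 10 + 29 + 23 + 3 + 56 = 221
RR2 = 110 / 221 = 0.4977
Denom: 100 + 10 + 29 + 23 + 3 = 165
RR6 = 110 / 165 = 0.6667
Difference = 66.67 − 49.77 = 16.90 percentage points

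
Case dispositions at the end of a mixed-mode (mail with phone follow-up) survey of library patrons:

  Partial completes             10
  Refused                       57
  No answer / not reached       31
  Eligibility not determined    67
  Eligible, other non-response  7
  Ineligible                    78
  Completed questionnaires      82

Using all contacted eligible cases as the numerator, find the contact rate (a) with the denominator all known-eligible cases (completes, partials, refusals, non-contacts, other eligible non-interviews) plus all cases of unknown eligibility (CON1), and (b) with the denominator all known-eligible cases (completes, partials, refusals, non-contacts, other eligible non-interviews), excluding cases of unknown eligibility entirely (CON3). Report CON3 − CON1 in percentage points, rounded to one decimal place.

22.0

Numerator: 82 + 10 + 57 + 7 = 156
Base: 82 + 10 + 57 + 31 + 7 + 67 = 254
CON1 = 156 / 254 = 0.6142
Base: 82 + 10 + 57 + 31 + 7 = 187
CON3 = 156 / 187 = 0.8342
Difference = 83.42 − 61.42 = 22.00 percentage points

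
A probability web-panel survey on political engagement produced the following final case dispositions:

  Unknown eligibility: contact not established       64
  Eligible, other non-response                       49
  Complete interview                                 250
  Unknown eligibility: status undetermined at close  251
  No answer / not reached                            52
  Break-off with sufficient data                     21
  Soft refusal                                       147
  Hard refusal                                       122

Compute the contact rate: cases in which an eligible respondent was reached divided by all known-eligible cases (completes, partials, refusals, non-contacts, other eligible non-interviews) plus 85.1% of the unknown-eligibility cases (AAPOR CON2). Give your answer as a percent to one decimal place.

64.8%

Declined to participate = 122 + 147 = 269
Eligibility not determined = 64 + 251 = 315
Numerator: 250 + 21 + 269 + 49 = 589
Known eligible: 250 + 21 + 269 + 52 + 49 = 641
Eligible share of unknowns: 0.8510 × 315 = 268.06
Denom: 641 + 268.06 = 909.06
CON2 = 589 / 909.06 = 0.6479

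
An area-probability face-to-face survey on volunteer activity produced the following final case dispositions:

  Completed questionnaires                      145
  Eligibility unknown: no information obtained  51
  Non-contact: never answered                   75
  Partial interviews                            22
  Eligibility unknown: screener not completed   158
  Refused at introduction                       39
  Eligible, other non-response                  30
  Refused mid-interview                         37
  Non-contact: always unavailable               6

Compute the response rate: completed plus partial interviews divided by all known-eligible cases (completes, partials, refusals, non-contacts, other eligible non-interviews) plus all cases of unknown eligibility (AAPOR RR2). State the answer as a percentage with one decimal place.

29.7%

Refused = 39 + 37 = 76
No contact after all attempts = 75 + 6 = 81
Eligibility not determined = 158 + 51 = 209
Top: 145 + 22 = 167
Base: 145 + 22 + 76 + 81 + 30 + 209 = 563
RR2 = 167 / 563 = 0.2966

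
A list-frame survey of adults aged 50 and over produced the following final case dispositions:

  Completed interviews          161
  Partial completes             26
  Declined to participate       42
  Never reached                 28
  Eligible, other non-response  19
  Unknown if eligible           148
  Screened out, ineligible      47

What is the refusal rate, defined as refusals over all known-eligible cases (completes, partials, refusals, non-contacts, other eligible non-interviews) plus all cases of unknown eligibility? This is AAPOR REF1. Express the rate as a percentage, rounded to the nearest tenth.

Numerator: 42
Denominator: 161 + 26 + 42 + 28 + 19 + 148 = 424
REF1 = 42 / 424 = 0.0991

9.9%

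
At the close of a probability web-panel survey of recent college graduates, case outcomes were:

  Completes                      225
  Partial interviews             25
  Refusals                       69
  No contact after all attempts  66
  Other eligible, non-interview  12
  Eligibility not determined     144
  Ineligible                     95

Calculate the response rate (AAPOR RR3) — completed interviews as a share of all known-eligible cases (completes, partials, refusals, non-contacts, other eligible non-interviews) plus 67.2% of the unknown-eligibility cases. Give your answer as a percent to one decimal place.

45.6%

Numerator = 225
Known eligible = 225 + 25 + 69 + 66 + 12 = 397
e × U = 0.6720 × 144 = 96.77
Denom = 397 + 96.77 = 493.77
RR3 = 225 / 493.77 = 0.4557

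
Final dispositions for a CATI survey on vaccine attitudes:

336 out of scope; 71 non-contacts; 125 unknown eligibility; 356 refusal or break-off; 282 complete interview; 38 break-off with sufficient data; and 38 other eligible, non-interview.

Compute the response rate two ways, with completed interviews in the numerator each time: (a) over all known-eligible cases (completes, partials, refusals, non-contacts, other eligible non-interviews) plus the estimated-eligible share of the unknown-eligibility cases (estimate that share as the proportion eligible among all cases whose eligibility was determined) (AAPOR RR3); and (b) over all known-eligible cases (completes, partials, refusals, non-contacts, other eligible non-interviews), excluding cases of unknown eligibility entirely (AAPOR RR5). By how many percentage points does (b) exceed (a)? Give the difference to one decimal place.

Numerator = 282
Eligible (known) = 282 + 38 + 356 + 71 + 38 = 785
e = 785 / (785 + 336) = 785 / 1121 = 0.7003
Eligible share of unknowns = 0.7003 × 125 = 87.54
Denom = 785 + 87.54 = 872.54
RR3 = 282 / 872.54 = 0.3232
Denom = 282 + 38 + 356 + 71 + 38 = 785
RR5 = 282 / 785 = 0.3592
Difference = 35.92 − 32.32 = 3.60 percentage points

3.6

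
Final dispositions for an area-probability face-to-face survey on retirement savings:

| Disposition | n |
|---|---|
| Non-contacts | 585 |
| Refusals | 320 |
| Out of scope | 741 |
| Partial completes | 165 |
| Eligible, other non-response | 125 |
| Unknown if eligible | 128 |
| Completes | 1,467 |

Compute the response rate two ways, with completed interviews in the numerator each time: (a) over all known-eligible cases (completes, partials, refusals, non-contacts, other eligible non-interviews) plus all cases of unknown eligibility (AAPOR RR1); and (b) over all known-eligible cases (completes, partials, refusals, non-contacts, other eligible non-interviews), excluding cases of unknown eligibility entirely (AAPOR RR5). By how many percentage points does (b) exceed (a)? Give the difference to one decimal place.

2.5

Numerator: 1467
Denom: 1467 + 165 + 320 + 585 + 125 + 128 = 2790
RR1 = 1467 / 2790 = 0.5258
Denom: 1467 + 165 + 320 + 585 + 125 = 2662
RR5 = 1467 / 2662 = 0.5511
Difference = 55.11 − 52.58 = 2.53 percentage points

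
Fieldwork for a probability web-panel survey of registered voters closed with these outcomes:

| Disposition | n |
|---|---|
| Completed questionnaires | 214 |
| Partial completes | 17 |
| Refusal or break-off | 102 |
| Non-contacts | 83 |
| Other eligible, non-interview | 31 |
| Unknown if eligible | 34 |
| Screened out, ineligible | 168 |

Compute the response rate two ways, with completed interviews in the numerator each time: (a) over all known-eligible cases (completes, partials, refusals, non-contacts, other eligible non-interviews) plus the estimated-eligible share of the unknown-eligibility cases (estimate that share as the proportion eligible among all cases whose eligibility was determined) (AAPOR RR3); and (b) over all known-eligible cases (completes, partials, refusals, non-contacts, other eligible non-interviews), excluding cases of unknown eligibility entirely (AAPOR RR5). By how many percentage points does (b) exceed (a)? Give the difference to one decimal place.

2.5

Top: 214
Known eligible: 214 + 17 + 102 + 83 + 31 = 447
e = 447 / (447 + 168) = 447 / 615 = 0.7268
Estimated eligible among unknowns: 0.7268 × 34 = 24.71
Denom: 447 + 24.71 = 471.71
RR3 = 214 / 471.71 = 0.4537
Denom: 214 + 17 + 102 + 83 + 31 = 447
RR5 = 214 / 447 = 0.4787
Difference = 47.87 − 45.37 = 2.50 percentage points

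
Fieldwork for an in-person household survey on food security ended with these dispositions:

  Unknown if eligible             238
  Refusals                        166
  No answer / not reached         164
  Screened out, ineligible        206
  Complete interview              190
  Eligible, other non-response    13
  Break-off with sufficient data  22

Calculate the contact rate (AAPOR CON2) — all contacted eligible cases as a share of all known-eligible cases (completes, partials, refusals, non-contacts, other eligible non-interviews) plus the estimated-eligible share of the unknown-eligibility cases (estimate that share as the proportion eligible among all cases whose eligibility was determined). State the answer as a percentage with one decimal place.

53.7%

Num → 190 + 22 + 166 + 13 = 391
Known eligible → 190 + 22 + 166 + 164 + 13 = 555
e = 555 / (555 + 206) = 555 / 761 = 0.7293
Eligible share of unknowns → 0.7293 × 238 = 173.57
Base → 555 + 173.57 = 728.57
CON2 = 391 / 728.57 = 0.5367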